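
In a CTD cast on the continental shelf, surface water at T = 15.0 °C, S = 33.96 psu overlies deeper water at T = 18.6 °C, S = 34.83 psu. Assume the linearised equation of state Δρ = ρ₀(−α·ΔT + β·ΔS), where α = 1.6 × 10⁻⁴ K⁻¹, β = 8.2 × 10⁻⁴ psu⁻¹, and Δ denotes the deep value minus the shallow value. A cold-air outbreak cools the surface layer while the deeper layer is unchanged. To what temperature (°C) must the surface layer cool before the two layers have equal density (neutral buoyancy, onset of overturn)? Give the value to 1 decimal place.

14.1 °C

Neutral buoyancy requires Δρ = 0, i.e. −α(T_deep − T_surf′) + β(S_deep − S_surf) = 0.
T_surf′ = T_deep − (β/α)·ΔS = 18.6 − (8.2 × 10⁻⁴/1.6 × 10⁻⁴)·(+0.87) = 14.141 °C.
Cooling required: 15.0 − (14.141) = 0.859 °C.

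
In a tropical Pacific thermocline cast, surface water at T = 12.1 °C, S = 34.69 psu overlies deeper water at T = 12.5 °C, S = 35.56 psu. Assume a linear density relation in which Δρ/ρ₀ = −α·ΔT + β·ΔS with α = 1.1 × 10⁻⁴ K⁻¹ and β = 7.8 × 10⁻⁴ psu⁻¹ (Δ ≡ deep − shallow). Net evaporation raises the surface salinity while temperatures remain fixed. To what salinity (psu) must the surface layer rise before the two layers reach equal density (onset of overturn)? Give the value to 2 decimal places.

35.50 psu

Neutral buoyancy requires −α(T_deep − T_surf) + β(S_deep − S_surf′) = 0.
S_surf′ = S_deep − (α/β)·ΔT = 35.56 − (1.1 × 10⁻⁴/7.8 × 10⁻⁴)·(+0.4) = 35.5036 psu.
Increase required: 35.5036 − 34.69 = 0.8136 psu.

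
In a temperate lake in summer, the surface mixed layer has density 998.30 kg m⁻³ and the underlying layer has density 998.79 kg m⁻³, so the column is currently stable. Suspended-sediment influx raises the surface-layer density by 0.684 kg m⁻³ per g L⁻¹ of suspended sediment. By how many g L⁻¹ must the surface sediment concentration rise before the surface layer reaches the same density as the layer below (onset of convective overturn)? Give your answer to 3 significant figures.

Density deficit of the surface layer: 998.79 − 998.30 = 0.49 kg m⁻³.
Required change = 0.49 / 0.684 = 0.716 g L⁻¹.

0.716 g L⁻¹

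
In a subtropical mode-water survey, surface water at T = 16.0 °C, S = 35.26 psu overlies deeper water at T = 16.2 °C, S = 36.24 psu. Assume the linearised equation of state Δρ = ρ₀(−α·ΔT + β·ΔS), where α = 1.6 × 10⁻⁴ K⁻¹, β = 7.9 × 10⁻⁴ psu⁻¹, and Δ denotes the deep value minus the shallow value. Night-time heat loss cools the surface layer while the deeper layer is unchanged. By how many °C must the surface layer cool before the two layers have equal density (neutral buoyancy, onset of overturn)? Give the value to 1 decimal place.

4.6 °C

Neutral buoyancy requires Δρ = 0, i.e. −α(T_deep − T_surf′) + β(S_deep − S_surf) = 0.
T_surf′ = T_deep − (β/α)·ΔS = 16.2 − (7.9 × 10⁻⁴/1.6 × 10⁻⁴)·(+0.98) = 11.361 °C.
Cooling required: 16.0 − (11.361) = 4.639 °C.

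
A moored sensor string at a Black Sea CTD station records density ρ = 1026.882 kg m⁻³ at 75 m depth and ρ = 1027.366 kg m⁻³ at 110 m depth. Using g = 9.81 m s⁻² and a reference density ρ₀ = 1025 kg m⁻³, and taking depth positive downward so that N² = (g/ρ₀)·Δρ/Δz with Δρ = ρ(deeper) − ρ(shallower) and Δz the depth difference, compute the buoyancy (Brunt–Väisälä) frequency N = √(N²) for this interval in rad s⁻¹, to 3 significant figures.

Δρ = 1027.366 − 1026.882 = 0.484 kg m⁻³ over Δz = 110 − 75 = 35 m.
N² = (9.81/1025) × (0.484/35) = 1.3235 × 10⁻⁴ s⁻².
N = √(1.3235 × 10⁻⁴) = 0.011504 rad s⁻¹ ≈ 0.0115 rad s⁻¹.

0.0115 rad s⁻¹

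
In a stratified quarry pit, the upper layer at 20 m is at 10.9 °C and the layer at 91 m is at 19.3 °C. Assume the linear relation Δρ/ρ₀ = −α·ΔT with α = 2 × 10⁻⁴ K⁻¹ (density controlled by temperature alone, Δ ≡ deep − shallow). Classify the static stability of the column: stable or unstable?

ΔT = 19.3 − 10.9 = +8.4 K, so Δρ/ρ₀ = −αΔT = -1.68 × 10⁻³.
Δρ/ρ₀ < 0, so Δρ < 0: deeper water is lighter → statically unstable; the column would overturn.

unstable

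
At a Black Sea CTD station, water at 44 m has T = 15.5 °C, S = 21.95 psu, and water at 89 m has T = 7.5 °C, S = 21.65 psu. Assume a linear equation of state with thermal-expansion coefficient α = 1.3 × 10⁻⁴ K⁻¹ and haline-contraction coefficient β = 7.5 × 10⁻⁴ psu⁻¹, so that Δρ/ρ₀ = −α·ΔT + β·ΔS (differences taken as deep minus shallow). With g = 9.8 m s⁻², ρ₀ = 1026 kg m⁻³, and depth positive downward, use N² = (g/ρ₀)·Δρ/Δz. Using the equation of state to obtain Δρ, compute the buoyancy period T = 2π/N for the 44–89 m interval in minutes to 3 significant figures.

7.86 min

ΔT = -8.0 K, ΔS = -0.30 psu (deep − shallow).
Δρ/ρ₀ = −αΔT + βΔS = 1.04 × 10⁻³ − 2.25 × 10⁻⁴ = 8.15 × 10⁻⁴, so Δρ ≈ 0.8362 kg m⁻³.
N² = (g/ρ₀)·Δρ/Δz = g·(Δρ/ρ₀)/Δz = 9.8 × 8.15 × 10⁻⁴ / 45 = 1.7749 × 10⁻⁴ s⁻².
N = √(1.7749 × 10⁻⁴) = 0.013323 rad s⁻¹ → T = 2π/N = 471.60 s = 7.8600 min ≈ 7.86 min.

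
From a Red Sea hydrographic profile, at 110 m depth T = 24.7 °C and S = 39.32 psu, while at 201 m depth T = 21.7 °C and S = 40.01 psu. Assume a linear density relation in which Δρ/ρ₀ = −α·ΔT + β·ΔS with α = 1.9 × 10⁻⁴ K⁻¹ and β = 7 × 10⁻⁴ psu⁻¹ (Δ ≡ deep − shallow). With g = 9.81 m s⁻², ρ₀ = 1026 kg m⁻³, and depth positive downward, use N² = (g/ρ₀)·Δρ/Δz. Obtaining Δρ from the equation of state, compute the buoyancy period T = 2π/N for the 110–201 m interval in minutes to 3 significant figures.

ΔT = -3.0 K, ΔS = +0.69 psu (deep − shallow).
Δρ/ρ₀ = −αΔT + βΔS = 5.70 × 10⁻⁴ + 4.83 × 10⁻⁴ = 1.053 × 10⁻³, so Δρ ≈ 1.080 kg m⁻³.
N² = (g/ρ₀)·Δρ/Δz = g·(Δρ/ρ₀)/Δz = 9.81 × 1.053 × 10⁻³ / 91 = 1.1352 × 10⁻⁴ s⁻².
N = √(1.1352 × 10⁻⁴) = 0.010655 rad s⁻¹ → T = 2π/N = 589.69 s = 9.8282 min ≈ 9.83 min.

9.83 min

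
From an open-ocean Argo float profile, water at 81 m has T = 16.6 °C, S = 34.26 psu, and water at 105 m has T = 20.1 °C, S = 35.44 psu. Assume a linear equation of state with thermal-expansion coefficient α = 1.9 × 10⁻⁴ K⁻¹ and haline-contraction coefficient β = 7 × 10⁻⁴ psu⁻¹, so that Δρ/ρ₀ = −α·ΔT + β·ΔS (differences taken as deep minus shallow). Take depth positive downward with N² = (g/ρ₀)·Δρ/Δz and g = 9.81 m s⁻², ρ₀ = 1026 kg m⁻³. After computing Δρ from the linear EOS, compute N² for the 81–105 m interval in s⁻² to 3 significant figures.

6.58 × 10⁻⁵ s⁻²

ΔT = +3.5 K, ΔS = +1.18 psu (deep − shallow).
Δρ/ρ₀ = −αΔT + βΔS = -6.65 × 10⁻⁴ + 8.26 × 10⁻⁴ = 1.61 × 10⁻⁴, so Δρ ≈ 0.1652 kg m⁻³.
N² = (g/ρ₀)·Δρ/Δz = g·(Δρ/ρ₀)/Δz = 9.81 × 1.61 × 10⁻⁴ / 24 = 6.5809 × 10⁻⁵ s⁻² ≈ 6.58 × 10⁻⁵ s⁻².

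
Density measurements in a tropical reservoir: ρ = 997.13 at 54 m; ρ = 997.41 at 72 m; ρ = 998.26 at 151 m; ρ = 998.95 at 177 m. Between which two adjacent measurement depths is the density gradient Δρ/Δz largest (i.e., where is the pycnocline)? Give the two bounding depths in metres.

Compute the density gradient over each adjacent pair:
  54–72 m: Δρ/Δz = 0.28/18 = 0.016 kg m⁻⁴
  72–151 m: Δρ/Δz = 0.85/79 = 0.011 kg m⁻⁴
  151–177 m: Δρ/Δz = 0.69/26 = 0.027 kg m⁻⁴
The largest gradient is in the 151–177 m interval — the pycnocline.

151–177 m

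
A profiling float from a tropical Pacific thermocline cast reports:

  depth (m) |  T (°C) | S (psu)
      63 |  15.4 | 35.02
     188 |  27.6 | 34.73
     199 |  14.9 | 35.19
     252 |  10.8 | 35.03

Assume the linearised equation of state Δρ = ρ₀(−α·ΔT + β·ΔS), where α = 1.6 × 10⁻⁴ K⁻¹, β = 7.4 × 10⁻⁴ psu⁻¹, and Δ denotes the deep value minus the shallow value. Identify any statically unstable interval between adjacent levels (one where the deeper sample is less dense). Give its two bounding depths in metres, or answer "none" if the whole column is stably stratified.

Evaluate Δρ/ρ₀ = −αΔT + βΔS across each adjacent pair:
  63–188 m: −αΔT+βΔS = −(1.6 × 10⁻⁴)(+12.2)+(7.4 × 10⁻⁴)(-0.29) = -2.2 × 10⁻³ → UNSTABLE
  188–199 m: −αΔT+βΔS = −(1.6 × 10⁻⁴)(-12.7)+(7.4 × 10⁻⁴)(+0.46) = 2.4 × 10⁻³ → stable
  199–252 m: −αΔT+βΔS = −(1.6 × 10⁻⁴)(-4.1)+(7.4 × 10⁻⁴)(-0.16) = 5.4 × 10⁻⁴ → stable
The 63–188 m interval has Δρ < 0: lighter water underlies denser water.

63–188 m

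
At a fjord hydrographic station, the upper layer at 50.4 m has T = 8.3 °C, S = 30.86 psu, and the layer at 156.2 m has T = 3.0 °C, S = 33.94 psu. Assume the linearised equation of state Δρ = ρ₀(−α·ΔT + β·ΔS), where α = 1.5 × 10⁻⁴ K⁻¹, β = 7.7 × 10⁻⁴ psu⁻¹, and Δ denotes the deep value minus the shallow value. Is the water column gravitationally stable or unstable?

ΔT = 3.0 − 8.3 = -5.3 K and ΔS = 33.94 − 30.86 = +3.08 psu (deep − shallow).
−αΔT = 7.95 × 10⁻⁴; βΔS = 2.3716 × 10⁻³; sum Δρ/ρ₀ = 3.1666 × 10⁻³.
Δρ/ρ₀ > 0, so Δρ > 0: deeper water is denser → statically stable.

stable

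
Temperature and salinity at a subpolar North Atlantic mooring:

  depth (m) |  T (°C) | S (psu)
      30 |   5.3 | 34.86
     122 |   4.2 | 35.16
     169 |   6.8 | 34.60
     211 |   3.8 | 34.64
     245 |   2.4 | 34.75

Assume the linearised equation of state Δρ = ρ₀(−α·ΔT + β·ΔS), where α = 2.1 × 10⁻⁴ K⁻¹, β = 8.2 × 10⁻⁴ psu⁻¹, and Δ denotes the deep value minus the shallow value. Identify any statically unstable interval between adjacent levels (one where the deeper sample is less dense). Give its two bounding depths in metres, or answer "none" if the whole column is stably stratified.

Evaluate Δρ/ρ₀ = −αΔT + βΔS across each adjacent pair:
  30–122 m: −αΔT+βΔS = −(2.1 × 10⁻⁴)(-1.1)+(8.2 × 10⁻⁴)(+0.30) = 4.8 × 10⁻⁴ → stable
  122–169 m: −αΔT+βΔS = −(2.1 × 10⁻⁴)(+2.6)+(8.2 × 10⁻⁴)(-0.56) = -1.0 × 10⁻³ → UNSTABLE
  169–211 m: −αΔT+βΔS = −(2.1 × 10⁻⁴)(-3.0)+(8.2 × 10⁻⁴)(+0.04) = 6.6 × 10⁻⁴ → stable
  211–245 m: −αΔT+βΔS = −(2.1 × 10⁻⁴)(-1.4)+(8.2 × 10⁻⁴)(+0.11) = 3.8 × 10⁻⁴ → stable
The 122–169 m interval has Δρ < 0: lighter water underlies denser water.

122–169 m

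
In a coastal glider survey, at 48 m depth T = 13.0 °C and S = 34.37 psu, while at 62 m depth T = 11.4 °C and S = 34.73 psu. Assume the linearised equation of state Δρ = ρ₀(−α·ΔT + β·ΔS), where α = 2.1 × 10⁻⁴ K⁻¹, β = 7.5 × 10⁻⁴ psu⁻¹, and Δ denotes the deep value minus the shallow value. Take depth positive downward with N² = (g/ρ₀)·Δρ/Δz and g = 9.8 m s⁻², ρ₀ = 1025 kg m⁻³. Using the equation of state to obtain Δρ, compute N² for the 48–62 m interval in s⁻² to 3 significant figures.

4.24 × 10⁻⁴ s⁻²

ΔT = -1.6 K, ΔS = +0.36 psu (deep − shallow).
Δρ/ρ₀ = −αΔT + βΔS = 3.36 × 10⁻⁴ + 2.70 × 10⁻⁴ = 6.06 × 10⁻⁴, so Δρ ≈ 0.6211 kg m⁻³.
N² = (g/ρ₀)·Δρ/Δz = g·(Δρ/ρ₀)/Δz = 9.8 × 6.06 × 10⁻⁴ / 14 = 4.2420 × 10⁻⁴ s⁻² ≈ 4.24 × 10⁻⁴ s⁻².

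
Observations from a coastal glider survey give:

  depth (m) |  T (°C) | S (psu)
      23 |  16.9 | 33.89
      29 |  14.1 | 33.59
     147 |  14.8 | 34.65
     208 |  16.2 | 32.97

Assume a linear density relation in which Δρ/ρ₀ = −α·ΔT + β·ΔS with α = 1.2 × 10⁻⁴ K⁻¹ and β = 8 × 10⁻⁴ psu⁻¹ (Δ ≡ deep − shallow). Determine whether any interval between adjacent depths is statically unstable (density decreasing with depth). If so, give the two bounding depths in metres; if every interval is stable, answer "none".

147–208 m

Evaluate Δρ/ρ₀ = −αΔT + βΔS across each adjacent pair:
  23–29 m: −αΔT+βΔS = −(1.2 × 10⁻⁴)(-2.8)+(8 × 10⁻⁴)(-0.30) = 9.6 × 10⁻⁵ → stable
  29–147 m: −αΔT+βΔS = −(1.2 × 10⁻⁴)(+0.7)+(8 × 10⁻⁴)(+1.06) = 7.6 × 10⁻⁴ → stable
  147–208 m: −αΔT+βΔS = −(1.2 × 10⁻⁴)(+1.4)+(8 × 10⁻⁴)(-1.68) = -1.5 × 10⁻³ → UNSTABLE
The 147–208 m interval has Δρ < 0: lighter water underlies denser water.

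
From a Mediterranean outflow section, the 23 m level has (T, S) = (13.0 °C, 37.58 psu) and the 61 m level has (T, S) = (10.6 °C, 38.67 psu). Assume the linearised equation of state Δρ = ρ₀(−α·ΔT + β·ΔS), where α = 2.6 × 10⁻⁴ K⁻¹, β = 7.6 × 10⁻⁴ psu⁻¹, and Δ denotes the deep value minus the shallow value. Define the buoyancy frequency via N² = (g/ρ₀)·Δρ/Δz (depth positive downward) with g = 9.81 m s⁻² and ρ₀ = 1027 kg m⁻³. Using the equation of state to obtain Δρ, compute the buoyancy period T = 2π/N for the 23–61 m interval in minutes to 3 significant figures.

ΔT = -2.4 K, ΔS = +1.09 psu (deep − shallow).
Δρ/ρ₀ = −αΔT + βΔS = 6.24 × 10⁻⁴ + 8.284 × 10⁻⁴ = 1.4524 × 10⁻³, so Δρ ≈ 1.492 kg m⁻³.
N² = (g/ρ₀)·Δρ/Δz = g·(Δρ/ρ₀)/Δz = 9.81 × 1.4524 × 10⁻³ / 38 = 3.7495 × 10⁻⁴ s⁻².
N = √(3.7495 × 10⁻⁴) = 0.019364 rad s⁻¹ → T = 2π/N = 324.48 s = 5.4080 min ≈ 5.41 min.

5.41 min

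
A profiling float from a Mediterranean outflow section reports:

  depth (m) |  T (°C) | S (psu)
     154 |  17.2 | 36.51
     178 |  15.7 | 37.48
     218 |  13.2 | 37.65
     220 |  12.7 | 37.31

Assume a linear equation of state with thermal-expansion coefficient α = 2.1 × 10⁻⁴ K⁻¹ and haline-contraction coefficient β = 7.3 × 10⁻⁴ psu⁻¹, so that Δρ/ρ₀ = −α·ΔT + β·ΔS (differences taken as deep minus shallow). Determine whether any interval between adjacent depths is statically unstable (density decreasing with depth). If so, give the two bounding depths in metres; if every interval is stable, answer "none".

218–220 m

Evaluate Δρ/ρ₀ = −αΔT + βΔS across each adjacent pair:
  154–178 m: −αΔT+βΔS = −(2.1 × 10⁻⁴)(-1.5)+(7.3 × 10⁻⁴)(+0.97) = 1.0 × 10⁻³ → stable
  178–218 m: −αΔT+βΔS = −(2.1 × 10⁻⁴)(-2.5)+(7.3 × 10⁻⁴)(+0.17) = 6.5 × 10⁻⁴ → stable
  218–220 m: −αΔT+βΔS = −(2.1 × 10⁻⁴)(-0.5)+(7.3 × 10⁻⁴)(-0.34) = -1.4 × 10⁻⁴ → UNSTABLE
The 218–220 m interval has Δρ < 0: lighter water underlies denser water.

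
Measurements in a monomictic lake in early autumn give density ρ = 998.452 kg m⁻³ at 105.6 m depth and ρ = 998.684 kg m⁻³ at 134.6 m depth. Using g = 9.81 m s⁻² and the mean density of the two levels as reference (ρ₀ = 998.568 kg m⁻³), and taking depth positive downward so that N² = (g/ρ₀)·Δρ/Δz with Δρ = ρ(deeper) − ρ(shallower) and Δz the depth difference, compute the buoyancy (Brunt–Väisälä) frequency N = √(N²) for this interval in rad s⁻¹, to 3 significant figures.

8.87 × 10⁻³ rad s⁻¹

Δρ = 998.684 − 998.452 = 0.232 kg m⁻³ over Δz = 134.6 − 105.6 = 29 m.
N² = (9.81/998.568) × (0.232/29) = 7.8593 × 10⁻⁵ s⁻².
N = √(7.8593 × 10⁻⁵) = 8.8653 × 10⁻³ rad s⁻¹ ≈ 8.87 × 10⁻³ rad s⁻¹.
A positive N² confirms static stability across the interval.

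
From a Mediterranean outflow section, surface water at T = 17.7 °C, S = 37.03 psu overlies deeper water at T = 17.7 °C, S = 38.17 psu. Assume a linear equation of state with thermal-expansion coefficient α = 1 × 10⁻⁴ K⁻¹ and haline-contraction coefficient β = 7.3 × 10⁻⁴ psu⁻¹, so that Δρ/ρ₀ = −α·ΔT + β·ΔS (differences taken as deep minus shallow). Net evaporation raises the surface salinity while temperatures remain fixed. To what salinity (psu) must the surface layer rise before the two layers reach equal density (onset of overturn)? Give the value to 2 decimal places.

38.17 psu

Neutral buoyancy requires −α(T_deep − T_surf) + β(S_deep − S_surf′) = 0.
S_surf′ = S_deep − (α/β)·ΔT = 38.17 − (1 × 10⁻⁴/7.3 × 10⁻⁴)·(+0.0) = 38.1700 psu.
Increase required: 38.1700 − 37.03 = 1.1400 psu.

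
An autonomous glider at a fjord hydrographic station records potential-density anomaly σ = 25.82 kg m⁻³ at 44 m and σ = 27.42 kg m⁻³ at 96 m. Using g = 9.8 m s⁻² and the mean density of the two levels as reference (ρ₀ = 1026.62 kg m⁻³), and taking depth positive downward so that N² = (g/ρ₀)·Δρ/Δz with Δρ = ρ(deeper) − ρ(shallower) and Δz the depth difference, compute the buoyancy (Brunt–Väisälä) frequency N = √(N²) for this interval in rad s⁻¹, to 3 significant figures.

0.0171 rad s⁻¹

Δρ = 1027.42 − 1025.82 = 1.60 kg m⁻³ over Δz = 96 − 44 = 52 m.
N² = (9.8/1026.62) × (1.60/52) = 2.9372 × 10⁻⁴ s⁻².
N = √(2.9372 × 10⁻⁴) = 0.017138 rad s⁻¹ ≈ 0.0171 rad s⁻¹.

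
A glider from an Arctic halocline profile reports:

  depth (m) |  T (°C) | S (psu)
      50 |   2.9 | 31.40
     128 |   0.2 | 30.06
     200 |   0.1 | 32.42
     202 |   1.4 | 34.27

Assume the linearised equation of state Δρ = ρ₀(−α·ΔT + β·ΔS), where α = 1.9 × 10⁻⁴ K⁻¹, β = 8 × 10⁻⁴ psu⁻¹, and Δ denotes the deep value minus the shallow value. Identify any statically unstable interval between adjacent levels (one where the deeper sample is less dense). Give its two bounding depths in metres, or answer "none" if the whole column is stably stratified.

50–128 m

Evaluate Δρ/ρ₀ = −αΔT + βΔS across each adjacent pair:
  50–128 m: −αΔT+βΔS = −(1.9 × 10⁻⁴)(-2.7)+(8 × 10⁻⁴)(-1.34) = -5.6 × 10⁻⁴ → UNSTABLE
  128–200 m: −αΔT+βΔS = −(1.9 × 10⁻⁴)(-0.1)+(8 × 10⁻⁴)(+2.36) = 1.9 × 10⁻³ → stable
  200–202 m: −αΔT+βΔS = −(1.9 × 10⁻⁴)(+1.3)+(8 × 10⁻⁴)(+1.85) = 1.2 × 10⁻³ → stable
The 50–128 m interval has Δρ < 0: lighter water underlies denser water.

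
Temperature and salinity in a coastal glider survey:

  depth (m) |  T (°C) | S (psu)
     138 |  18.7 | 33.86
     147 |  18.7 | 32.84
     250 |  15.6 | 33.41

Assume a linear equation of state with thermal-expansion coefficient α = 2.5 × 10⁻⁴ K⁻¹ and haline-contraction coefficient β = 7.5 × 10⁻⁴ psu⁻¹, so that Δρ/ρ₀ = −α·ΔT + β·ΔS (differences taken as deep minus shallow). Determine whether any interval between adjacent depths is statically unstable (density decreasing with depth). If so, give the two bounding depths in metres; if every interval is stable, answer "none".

Evaluate Δρ/ρ₀ = −αΔT + βΔS across each adjacent pair:
  138–147 m: −αΔT+βΔS = −(2.5 × 10⁻⁴)(+0.0)+(7.5 × 10⁻⁴)(-1.02) = -7.7 × 10⁻⁴ → UNSTABLE
  147–250 m: −αΔT+βΔS = −(2.5 × 10⁻⁴)(-3.1)+(7.5 × 10⁻⁴)(+0.57) = 1.2 × 10⁻³ → stable
The 138–147 m interval has Δρ < 0: lighter water underlies denser water.

138–147 m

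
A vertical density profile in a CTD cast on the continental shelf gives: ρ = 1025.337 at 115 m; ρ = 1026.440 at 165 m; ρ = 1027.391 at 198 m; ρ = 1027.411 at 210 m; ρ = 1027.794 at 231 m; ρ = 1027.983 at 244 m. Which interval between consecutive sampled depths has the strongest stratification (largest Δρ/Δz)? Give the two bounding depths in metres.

165–198 m

Compute the density gradient over each adjacent pair:
  115–165 m: Δρ/Δz = 1.103/50 = 0.022 kg m⁻⁴
  165–198 m: Δρ/Δz = 0.951/33 = 0.029 kg m⁻⁴
  198–210 m: Δρ/Δz = 0.020/12 = 1.7 × 10⁻³ kg m⁻⁴
  210–231 m: Δρ/Δz = 0.383/21 = 0.018 kg m⁻⁴
  231–244 m: Δρ/Δz = 0.189/13 = 0.015 kg m⁻⁴
The largest gradient is in the 165–198 m interval — the pycnocline.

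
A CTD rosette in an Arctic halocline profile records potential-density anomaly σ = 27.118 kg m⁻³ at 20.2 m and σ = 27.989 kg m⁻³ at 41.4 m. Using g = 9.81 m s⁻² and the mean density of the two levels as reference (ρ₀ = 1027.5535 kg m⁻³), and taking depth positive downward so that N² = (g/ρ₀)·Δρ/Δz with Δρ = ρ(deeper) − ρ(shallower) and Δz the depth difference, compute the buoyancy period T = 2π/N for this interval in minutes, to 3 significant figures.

Δρ = 1027.989 − 1027.118 = 0.871 kg m⁻³ over Δz = 41.4 − 20.2 = 21.2 m.
N² = (9.81/1027.5535) × (0.871/21.2) = 3.9224 × 10⁻⁴ s⁻².
N = √(3.9224 × 10⁻⁴) = 0.019805 rad s⁻¹, so T = 2π/N = 317.25 s = 5.2875 min ≈ 5.29 min.

5.29 min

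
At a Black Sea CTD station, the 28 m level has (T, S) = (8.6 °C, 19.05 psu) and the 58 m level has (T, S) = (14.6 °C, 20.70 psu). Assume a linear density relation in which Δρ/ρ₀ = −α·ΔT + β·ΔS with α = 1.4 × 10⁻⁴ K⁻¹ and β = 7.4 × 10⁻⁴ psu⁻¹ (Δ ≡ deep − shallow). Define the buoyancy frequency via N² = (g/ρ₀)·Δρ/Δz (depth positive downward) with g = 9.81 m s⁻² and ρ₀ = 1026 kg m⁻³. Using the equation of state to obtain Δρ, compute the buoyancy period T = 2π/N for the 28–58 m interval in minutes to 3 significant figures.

9.38 min

ΔT = +6.0 K, ΔS = +1.65 psu (deep − shallow).
Δρ/ρ₀ = −αΔT + βΔS = -8.40 × 10⁻⁴ + 1.221 × 10⁻³ = 3.81 × 10⁻⁴, so Δρ ≈ 0.3909 kg m⁻³.
N² = (g/ρ₀)·Δρ/Δz = g·(Δρ/ρ₀)/Δz = 9.81 × 3.81 × 10⁻⁴ / 30 = 1.2459 × 10⁻⁴ s⁻².
N = √(1.2459 × 10⁻⁴) = 0.011162 rad s⁻¹ → T = 2π/N = 562.91 s = 9.3818 min ≈ 9.38 min.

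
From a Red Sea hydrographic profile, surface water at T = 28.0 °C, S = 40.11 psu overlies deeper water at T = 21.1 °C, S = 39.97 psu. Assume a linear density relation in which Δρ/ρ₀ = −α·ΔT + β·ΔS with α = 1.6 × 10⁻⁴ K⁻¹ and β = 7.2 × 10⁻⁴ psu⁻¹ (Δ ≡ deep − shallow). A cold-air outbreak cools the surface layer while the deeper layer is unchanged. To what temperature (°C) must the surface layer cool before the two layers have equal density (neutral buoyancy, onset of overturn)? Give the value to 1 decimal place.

21.7 °C

Neutral buoyancy requires Δρ = 0, i.e. −α(T_deep − T_surf′) + β(S_deep − S_surf) = 0.
T_surf′ = T_deep − (β/α)·ΔS = 21.1 − (7.2 × 10⁻⁴/1.6 × 10⁻⁴)·(-0.14) = 21.730 °C.
Cooling required: 28.0 − (21.730) = 6.270 °C.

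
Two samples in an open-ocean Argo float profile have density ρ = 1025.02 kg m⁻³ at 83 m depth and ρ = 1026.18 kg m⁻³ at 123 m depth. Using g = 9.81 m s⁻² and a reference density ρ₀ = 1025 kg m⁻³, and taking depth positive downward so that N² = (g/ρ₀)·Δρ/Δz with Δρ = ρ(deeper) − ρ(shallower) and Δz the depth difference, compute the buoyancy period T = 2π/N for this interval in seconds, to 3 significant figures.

377 s

Δρ = 1026.18 − 1025.02 = 1.16 kg m⁻³ over Δz = 123 − 83 = 40 m.
N² = (9.81/1025) × (1.16/40) = 2.7755 × 10⁻⁴ s⁻².
N = √(2.7755 × 10⁻⁴) = 0.016660 rad s⁻¹, so T = 2π/N = 377.14 s ≈ 377 s.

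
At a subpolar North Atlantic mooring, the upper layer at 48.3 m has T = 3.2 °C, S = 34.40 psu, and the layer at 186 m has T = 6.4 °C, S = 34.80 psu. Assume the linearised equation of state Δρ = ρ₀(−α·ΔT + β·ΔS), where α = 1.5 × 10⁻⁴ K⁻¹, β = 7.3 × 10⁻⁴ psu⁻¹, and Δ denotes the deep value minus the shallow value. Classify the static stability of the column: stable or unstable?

unstable

ΔT = 6.4 − 3.2 = +3.2 K and ΔS = 34.80 − 34.40 = +0.40 psu (deep − shallow).
−αΔT = -4.80 × 10⁻⁴; βΔS = 2.92 × 10⁻⁴; sum Δρ/ρ₀ = -1.88 × 10⁻⁴.
Δρ/ρ₀ < 0, so Δρ < 0: deeper water is lighter → statically unstable; the column would overturn.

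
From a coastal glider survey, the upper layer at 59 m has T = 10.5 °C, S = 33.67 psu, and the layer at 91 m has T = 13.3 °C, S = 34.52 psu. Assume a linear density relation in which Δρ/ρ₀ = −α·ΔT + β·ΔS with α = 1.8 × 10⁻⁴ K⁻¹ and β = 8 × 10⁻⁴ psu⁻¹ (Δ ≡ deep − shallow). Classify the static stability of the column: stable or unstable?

stable

ΔT = 13.3 − 10.5 = +2.8 K and ΔS = 34.52 − 33.67 = +0.85 psu (deep − shallow).
−αΔT = -5.04 × 10⁻⁴; βΔS = 6.80 × 10⁻⁴; sum Δρ/ρ₀ = 1.76 × 10⁻⁴.
Δρ/ρ₀ > 0, so Δρ > 0: deeper water is denser → statically stable.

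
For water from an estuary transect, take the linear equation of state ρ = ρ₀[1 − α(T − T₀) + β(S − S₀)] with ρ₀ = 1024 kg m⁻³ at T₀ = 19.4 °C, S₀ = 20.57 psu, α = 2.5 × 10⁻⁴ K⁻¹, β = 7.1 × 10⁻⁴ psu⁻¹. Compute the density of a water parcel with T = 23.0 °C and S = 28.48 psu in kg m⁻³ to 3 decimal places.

1028.829 kg m⁻³

T − T₀ = +3.6 K, S − S₀ = +7.91 psu.
Bracket = 1 − α·(+3.6) + β·(+7.91) = 1 + (4.7161 × 10⁻³) = 1.0047161.
ρ = 1024 × 1.0047161 = 1028.829 kg m⁻³.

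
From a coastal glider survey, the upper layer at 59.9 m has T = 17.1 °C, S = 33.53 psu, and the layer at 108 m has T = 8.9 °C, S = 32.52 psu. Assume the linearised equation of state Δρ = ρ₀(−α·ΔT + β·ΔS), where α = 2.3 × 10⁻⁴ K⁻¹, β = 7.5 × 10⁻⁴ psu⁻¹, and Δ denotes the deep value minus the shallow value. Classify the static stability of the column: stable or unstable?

stable

ΔT = 8.9 − 17.1 = -8.2 K and ΔS = 32.52 − 33.53 = -1.01 psu (deep − shallow).
−αΔT = 1.886 × 10⁻³; βΔS = -7.575 × 10⁻⁴; sum Δρ/ρ₀ = 1.1285 × 10⁻³.
Δρ/ρ₀ > 0, so Δρ > 0: deeper water is denser → statically stable.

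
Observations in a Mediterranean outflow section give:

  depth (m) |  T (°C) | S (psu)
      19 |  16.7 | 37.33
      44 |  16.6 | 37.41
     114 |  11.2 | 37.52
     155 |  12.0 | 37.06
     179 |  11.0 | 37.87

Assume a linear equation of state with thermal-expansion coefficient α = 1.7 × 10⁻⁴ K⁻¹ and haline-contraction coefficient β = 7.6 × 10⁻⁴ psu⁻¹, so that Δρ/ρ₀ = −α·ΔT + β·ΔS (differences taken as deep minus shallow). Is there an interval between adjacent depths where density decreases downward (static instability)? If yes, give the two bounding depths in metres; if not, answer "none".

114–155 m

Evaluate Δρ/ρ₀ = −αΔT + βΔS across each adjacent pair:
  19–44 m: −αΔT+βΔS = −(1.7 × 10⁻⁴)(-0.1)+(7.6 × 10⁻⁴)(+0.08) = 7.8 × 10⁻⁵ → stable
  44–114 m: −αΔT+βΔS = −(1.7 × 10⁻⁴)(-5.4)+(7.6 × 10⁻⁴)(+0.11) = 1.0 × 10⁻³ → stable
  114–155 m: −αΔT+βΔS = −(1.7 × 10⁻⁴)(+0.8)+(7.6 × 10⁻⁴)(-0.46) = -4.9 × 10⁻⁴ → UNSTABLE
  155–179 m: −αΔT+βΔS = −(1.7 × 10⁻⁴)(-1.0)+(7.6 × 10⁻⁴)(+0.81) = 7.9 × 10⁻⁴ → stable
The 114–155 m interval has Δρ < 0: lighter water underlies denser water.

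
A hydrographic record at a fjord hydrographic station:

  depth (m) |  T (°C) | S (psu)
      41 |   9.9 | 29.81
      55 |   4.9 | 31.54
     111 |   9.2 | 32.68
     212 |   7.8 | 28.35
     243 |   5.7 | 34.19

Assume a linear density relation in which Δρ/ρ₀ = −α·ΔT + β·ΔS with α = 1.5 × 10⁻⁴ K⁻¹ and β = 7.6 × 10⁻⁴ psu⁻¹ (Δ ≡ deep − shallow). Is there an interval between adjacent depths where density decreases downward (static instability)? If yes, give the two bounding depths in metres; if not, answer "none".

111–212 m

Evaluate Δρ/ρ₀ = −αΔT + βΔS across each adjacent pair:
  41–55 m: −αΔT+βΔS = −(1.5 × 10⁻⁴)(-5.0)+(7.6 × 10⁻⁴)(+1.73) = 2.1 × 10⁻³ → stable
  55–111 m: −αΔT+βΔS = −(1.5 × 10⁻⁴)(+4.3)+(7.6 × 10⁻⁴)(+1.14) = 2.2 × 10⁻⁴ → stable
  111–212 m: −αΔT+βΔS = −(1.5 × 10⁻⁴)(-1.4)+(7.6 × 10⁻⁴)(-4.33) = -3.1 × 10⁻³ → UNSTABLE
  212–243 m: −αΔT+βΔS = −(1.5 × 10⁻⁴)(-2.1)+(7.6 × 10⁻⁴)(+5.84) = 4.8 × 10⁻³ → stable
The 111–212 m interval has Δρ < 0: lighter water underlies denser water.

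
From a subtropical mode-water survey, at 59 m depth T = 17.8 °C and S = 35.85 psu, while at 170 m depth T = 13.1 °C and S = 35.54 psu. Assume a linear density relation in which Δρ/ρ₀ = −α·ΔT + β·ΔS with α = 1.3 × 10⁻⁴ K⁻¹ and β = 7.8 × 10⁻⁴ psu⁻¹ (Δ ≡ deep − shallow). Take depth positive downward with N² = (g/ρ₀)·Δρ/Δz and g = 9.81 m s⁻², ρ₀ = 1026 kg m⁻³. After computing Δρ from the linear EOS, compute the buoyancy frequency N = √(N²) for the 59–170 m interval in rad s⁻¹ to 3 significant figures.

ΔT = -4.7 K, ΔS = -0.31 psu (deep − shallow).
Δρ/ρ₀ = −αΔT + βΔS = 6.11 × 10⁻⁴ − 2.418 × 10⁻⁴ = 3.692 × 10⁻⁴, so Δρ ≈ 0.3788 kg m⁻³.
N² = (g/ρ₀)·Δρ/Δz = g·(Δρ/ρ₀)/Δz = 9.81 × 3.692 × 10⁻⁴ / 111 = 3.2629 × 10⁻⁵ s⁻².
N = √(3.2629 × 10⁻⁵) = 5.7122 × 10⁻³ rad s⁻¹ ≈ 5.71 × 10⁻³ rad s⁻¹.

5.71 × 10⁻³ rad s⁻¹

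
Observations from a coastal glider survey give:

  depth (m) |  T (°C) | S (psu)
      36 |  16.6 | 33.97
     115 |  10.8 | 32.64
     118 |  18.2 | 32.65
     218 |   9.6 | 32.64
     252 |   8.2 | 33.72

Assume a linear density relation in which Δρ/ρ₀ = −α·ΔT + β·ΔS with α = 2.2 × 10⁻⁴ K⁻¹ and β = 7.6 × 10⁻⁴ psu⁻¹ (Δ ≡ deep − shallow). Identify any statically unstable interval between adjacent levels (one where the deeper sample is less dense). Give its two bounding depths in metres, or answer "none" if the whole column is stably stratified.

115–118 m

Evaluate Δρ/ρ₀ = −αΔT + βΔS across each adjacent pair:
  36–115 m: −αΔT+βΔS = −(2.2 × 10⁻⁴)(-5.8)+(7.6 × 10⁻⁴)(-1.33) = 2.7 × 10⁻⁴ → stable
  115–118 m: −αΔT+βΔS = −(2.2 × 10⁻⁴)(+7.4)+(7.6 × 10⁻⁴)(+0.01) = -1.6 × 10⁻³ → UNSTABLE
  118–218 m: −αΔT+βΔS = −(2.2 × 10⁻⁴)(-8.6)+(7.6 × 10⁻⁴)(-0.01) = 1.9 × 10⁻³ → stable
  218–252 m: −αΔT+βΔS = −(2.2 × 10⁻⁴)(-1.4)+(7.6 × 10⁻⁴)(+1.08) = 1.1 × 10⁻³ → stable
The 115–118 m interval has Δρ < 0: lighter water underlies denser water.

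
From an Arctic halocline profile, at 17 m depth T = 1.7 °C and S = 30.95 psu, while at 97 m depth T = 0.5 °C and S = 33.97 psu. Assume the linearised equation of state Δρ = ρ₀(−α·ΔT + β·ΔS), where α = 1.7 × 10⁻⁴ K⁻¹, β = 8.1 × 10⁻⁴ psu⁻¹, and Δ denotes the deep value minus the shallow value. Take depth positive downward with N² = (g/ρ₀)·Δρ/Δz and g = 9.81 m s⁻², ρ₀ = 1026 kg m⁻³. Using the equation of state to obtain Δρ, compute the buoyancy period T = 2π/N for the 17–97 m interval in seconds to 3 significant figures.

ΔT = -1.2 K, ΔS = +3.02 psu (deep − shallow).
Δρ/ρ₀ = −αΔT + βΔS = 2.04 × 10⁻⁴ + 2.4462 × 10⁻³ = 2.6502 × 10⁻³, so Δρ ≈ 2.719 kg m⁻³.
N² = (g/ρ₀)·Δρ/Δz = g·(Δρ/ρ₀)/Δz = 9.81 × 2.6502 × 10⁻³ / 80 = 3.2498 × 10⁻⁴ s⁻².
N = √(3.2498 × 10⁻⁴) = 0.018027 rad s⁻¹ → T = 2π/N = 348.54 s ≈ 349 s.

349 s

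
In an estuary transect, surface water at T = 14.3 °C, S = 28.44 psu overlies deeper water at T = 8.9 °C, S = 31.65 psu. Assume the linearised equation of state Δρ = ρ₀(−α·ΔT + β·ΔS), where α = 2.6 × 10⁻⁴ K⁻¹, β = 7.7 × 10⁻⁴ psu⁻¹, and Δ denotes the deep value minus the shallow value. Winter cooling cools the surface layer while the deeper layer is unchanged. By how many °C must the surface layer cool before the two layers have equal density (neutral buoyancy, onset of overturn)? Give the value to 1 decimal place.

14.9 °C

Neutral buoyancy requires Δρ = 0, i.e. −α(T_deep − T_surf′) + β(S_deep − S_surf) = 0.
T_surf′ = T_deep − (β/α)·ΔS = 8.9 − (7.7 × 10⁻⁴/2.6 × 10⁻⁴)·(+3.21) = -0.607 °C.
Cooling required: 14.3 − (-0.607) = 14.907 °C.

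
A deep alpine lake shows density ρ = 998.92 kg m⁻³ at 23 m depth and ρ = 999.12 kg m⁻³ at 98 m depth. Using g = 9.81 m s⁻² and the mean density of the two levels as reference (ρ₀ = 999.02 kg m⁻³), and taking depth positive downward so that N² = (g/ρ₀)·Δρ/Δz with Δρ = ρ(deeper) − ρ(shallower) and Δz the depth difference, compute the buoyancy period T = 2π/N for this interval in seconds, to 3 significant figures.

Δρ = 999.12 − 998.92 = 0.20 kg m⁻³ over Δz = 98 − 23 = 75 m.
N² = (9.81/999.02) × (0.20/75) = 2.6186 × 10⁻⁵ s⁻².
N = √(2.6186 × 10⁻⁵) = 5.1172 × 10⁻³ rad s⁻¹, so T = 2π/N = 1.2279 × 10³ s ≈ 1.23 × 10³ s.

1.23 × 10³ s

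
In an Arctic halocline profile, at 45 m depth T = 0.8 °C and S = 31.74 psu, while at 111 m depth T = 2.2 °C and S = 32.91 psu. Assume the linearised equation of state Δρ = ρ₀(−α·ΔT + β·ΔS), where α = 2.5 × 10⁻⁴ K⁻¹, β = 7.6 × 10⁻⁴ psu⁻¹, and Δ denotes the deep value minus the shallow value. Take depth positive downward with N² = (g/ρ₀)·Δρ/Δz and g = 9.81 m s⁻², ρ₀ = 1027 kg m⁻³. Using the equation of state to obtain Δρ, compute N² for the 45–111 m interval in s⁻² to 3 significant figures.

ΔT = +1.4 K, ΔS = +1.17 psu (deep − shallow).
Δρ/ρ₀ = −αΔT + βΔS = -3.50 × 10⁻⁴ + 8.892 × 10⁻⁴ = 5.392 × 10⁻⁴, so Δρ ≈ 0.5538 kg m⁻³.
N² = (g/ρ₀)·Δρ/Δz = g·(Δρ/ρ₀)/Δz = 9.81 × 5.392 × 10⁻⁴ / 66 = 8.0145 × 10⁻⁵ s⁻² ≈ 8.01 × 10⁻⁵ s⁻².

8.01 × 10⁻⁵ s⁻²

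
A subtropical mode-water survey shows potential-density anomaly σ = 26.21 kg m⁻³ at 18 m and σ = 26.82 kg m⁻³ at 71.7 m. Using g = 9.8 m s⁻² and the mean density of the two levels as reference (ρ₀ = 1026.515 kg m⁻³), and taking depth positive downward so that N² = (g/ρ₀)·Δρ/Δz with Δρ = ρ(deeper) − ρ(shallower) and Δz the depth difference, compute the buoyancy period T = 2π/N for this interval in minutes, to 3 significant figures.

Δρ = 1026.82 − 1026.21 = 0.61 kg m⁻³ over Δz = 71.7 − 18 = 53.7 m.
N² = (9.8/1026.515) × (0.61/53.7) = 1.0845 × 10⁻⁴ s⁻².
N = √(1.0845 × 10⁻⁴) = 0.010414 rad s⁻¹, so T = 2π/N = 603.34 s = 10.056 min ≈ 10.1 min.

10.1 min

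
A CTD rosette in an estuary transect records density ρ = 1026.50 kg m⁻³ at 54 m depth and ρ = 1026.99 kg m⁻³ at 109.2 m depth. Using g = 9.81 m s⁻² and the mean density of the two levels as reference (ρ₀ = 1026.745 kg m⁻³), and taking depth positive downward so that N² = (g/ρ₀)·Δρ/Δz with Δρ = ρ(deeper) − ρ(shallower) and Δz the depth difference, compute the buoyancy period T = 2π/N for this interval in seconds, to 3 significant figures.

682 s

Δρ = 1026.99 − 1026.50 = 0.49 kg m⁻³ over Δz = 109.2 − 54 = 55.2 m.
N² = (9.81/1026.745) × (0.49/55.2) = 8.4813 × 10⁻⁵ s⁻².
N = √(8.4813 × 10⁻⁵) = 9.2094 × 10⁻³ rad s⁻¹, so T = 2π/N = 682.26 s ≈ 682 s.
N² > 0, so the interval is statically stable.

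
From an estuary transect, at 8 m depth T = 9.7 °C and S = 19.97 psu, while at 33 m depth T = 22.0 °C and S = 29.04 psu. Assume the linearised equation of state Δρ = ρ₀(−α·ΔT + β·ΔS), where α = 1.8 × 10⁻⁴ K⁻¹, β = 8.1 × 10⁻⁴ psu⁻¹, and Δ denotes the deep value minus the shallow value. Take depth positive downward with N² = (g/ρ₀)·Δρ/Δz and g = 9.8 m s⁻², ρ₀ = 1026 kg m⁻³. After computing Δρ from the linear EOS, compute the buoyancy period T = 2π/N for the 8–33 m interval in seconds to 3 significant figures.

ΔT = +12.3 K, ΔS = +9.07 psu (deep − shallow).
Δρ/ρ₀ = −αΔT + βΔS = -2.214 × 10⁻³ + 7.3467 × 10⁻³ = 5.1327 × 10⁻³, so Δρ ≈ 5.266 kg m⁻³.
N² = (g/ρ₀)·Δρ/Δz = g·(Δρ/ρ₀)/Δz = 9.8 × 5.1327 × 10⁻³ / 25 = 2.0120 × 10⁻³ s⁻².
N = √(2.0120 × 10⁻³) = 0.044855 rad s⁻¹ → T = 2π/N = 140.08 s ≈ 140 s.

140 s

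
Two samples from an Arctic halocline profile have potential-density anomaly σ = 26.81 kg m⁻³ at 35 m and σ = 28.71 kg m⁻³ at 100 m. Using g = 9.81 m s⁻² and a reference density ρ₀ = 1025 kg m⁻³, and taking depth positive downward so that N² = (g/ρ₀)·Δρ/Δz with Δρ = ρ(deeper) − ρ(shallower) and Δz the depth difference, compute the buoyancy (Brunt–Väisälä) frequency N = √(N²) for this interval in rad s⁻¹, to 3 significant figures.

0.0167 rad s⁻¹

Δρ = 1028.71 − 1026.81 = 1.90 kg m⁻³ over Δz = 100 − 35 = 65 m.
N² = (9.81/1025) × (1.90/65) = 2.7976 × 10⁻⁴ s⁻².
N = √(2.7976 × 10⁻⁴) = 0.016726 rad s⁻¹ ≈ 0.0167 rad s⁻¹.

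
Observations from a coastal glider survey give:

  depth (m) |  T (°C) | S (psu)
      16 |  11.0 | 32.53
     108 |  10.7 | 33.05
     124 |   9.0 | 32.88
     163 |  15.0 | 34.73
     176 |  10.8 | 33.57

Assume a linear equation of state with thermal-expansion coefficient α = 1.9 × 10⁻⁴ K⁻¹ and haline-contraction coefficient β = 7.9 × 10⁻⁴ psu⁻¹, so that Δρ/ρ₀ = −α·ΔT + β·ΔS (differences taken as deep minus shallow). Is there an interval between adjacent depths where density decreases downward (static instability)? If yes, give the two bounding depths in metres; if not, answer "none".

163–176 m

Evaluate Δρ/ρ₀ = −αΔT + βΔS across each adjacent pair:
  16–108 m: −αΔT+βΔS = −(1.9 × 10⁻⁴)(-0.3)+(7.9 × 10⁻⁴)(+0.52) = 4.7 × 10⁻⁴ → stable
  108–124 m: −αΔT+βΔS = −(1.9 × 10⁻⁴)(-1.7)+(7.9 × 10⁻⁴)(-0.17) = 1.9 × 10⁻⁴ → stable
  124–163 m: −αΔT+βΔS = −(1.9 × 10⁻⁴)(+6.0)+(7.9 × 10⁻⁴)(+1.85) = 3.2 × 10⁻⁴ → stable
  163–176 m: −αΔT+βΔS = −(1.9 × 10⁻⁴)(-4.2)+(7.9 × 10⁻⁴)(-1.16) = -1.2 × 10⁻⁴ → UNSTABLE
The 163–176 m interval has Δρ < 0: lighter water underlies denser water.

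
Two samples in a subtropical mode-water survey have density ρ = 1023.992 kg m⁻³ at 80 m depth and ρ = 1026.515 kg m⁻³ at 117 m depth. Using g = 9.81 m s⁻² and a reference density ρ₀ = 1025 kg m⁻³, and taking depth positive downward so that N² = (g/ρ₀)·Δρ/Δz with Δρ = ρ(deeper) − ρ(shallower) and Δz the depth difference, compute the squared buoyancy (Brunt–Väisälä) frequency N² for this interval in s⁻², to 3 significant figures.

Δρ = 1026.515 − 1023.992 = 2.523 kg m⁻³ over Δz = 117 − 80 = 37 m.
N² = (9.81/1025) × (2.523/37) = 6.5262 × 10⁻⁴ s⁻² ≈ 6.53 × 10⁻⁴ s⁻².

6.53 × 10⁻⁴ s⁻²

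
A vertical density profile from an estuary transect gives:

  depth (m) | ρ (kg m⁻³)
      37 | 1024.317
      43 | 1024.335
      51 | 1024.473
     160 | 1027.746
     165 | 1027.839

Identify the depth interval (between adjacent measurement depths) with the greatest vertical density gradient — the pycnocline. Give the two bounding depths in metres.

Compute the density gradient over each adjacent pair:
  37–43 m: Δρ/Δz = 0.018/6 = 3.0 × 10⁻³ kg m⁻⁴
  43–51 m: Δρ/Δz = 0.138/8 = 0.017 kg m⁻⁴
  51–160 m: Δρ/Δz = 3.273/109 = 0.030 kg m⁻⁴
  160–165 m: Δρ/Δz = 0.093/5 = 0.019 kg m⁻⁴
The largest gradient is in the 51–160 m interval — the pycnocline.

51–160 m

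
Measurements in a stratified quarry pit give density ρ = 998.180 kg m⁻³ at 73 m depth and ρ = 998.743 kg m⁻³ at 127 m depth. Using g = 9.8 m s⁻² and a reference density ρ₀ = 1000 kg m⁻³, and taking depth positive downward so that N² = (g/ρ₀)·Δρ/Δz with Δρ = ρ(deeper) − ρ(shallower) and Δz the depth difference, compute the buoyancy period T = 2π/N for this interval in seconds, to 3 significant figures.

622 s

Δρ = 998.743 − 998.180 = 0.563 kg m⁻³ over Δz = 127 − 73 = 54 m.
N² = (9.8/1000) × (0.563/54) = 1.0217 × 10⁻⁴ s⁻².
N = √(1.0217 × 10⁻⁴) = 0.010108 rad s⁻¹, so T = 2π/N = 621.61 s ≈ 622 s.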